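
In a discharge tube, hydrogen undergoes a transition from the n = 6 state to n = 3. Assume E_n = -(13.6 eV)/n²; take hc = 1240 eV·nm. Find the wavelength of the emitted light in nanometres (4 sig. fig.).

1094 nm

ΔE = 13.60 × (1/3² − 1/6²) = 13.60 × 0.08333 = 1.133 eV.
λ = hc/ΔE = 1240 / 1.133 = 1094 nm.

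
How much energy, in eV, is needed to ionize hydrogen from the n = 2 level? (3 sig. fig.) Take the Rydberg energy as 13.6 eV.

3.40 eV

E_2 = −13.60/4 = −3.40 eV, so ionization (to E = 0) requires 3.40 eV.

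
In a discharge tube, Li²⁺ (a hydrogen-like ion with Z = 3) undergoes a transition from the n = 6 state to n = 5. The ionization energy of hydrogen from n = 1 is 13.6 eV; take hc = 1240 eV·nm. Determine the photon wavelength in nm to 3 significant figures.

For Z = 3 the level energies scale as Z², so the effective Rydberg energy is 13.6 × 9 = 122.4 eV.
ΔE = 122.4 × (1/5² − 1/6²) = 122.4 × 0.01222 = 1.496 eV.
λ = hc/ΔE = 1240 / 1.496 = 829 nm.

829 nm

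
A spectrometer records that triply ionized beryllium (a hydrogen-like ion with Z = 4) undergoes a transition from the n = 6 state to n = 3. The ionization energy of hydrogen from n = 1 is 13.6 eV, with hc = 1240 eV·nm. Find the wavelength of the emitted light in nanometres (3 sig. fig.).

68.4 nm

For Z = 4 the level energies scale as Z², so the effective Rydberg energy is 13.6 × 16 = 217.6 eV.
ΔE = 217.6 × (1/3² − 1/6²) = 217.6 × 0.08333 = 18.13 eV.
λ = hc/ΔE = 1240 / 18.13 = 68.4 nm.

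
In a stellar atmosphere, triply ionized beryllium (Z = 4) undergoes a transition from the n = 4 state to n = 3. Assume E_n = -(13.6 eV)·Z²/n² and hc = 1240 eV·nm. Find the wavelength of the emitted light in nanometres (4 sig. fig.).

117.2 nm

For Z = 4 the level energies scale as Z², so the effective Rydberg energy is 13.6 × 16 = 217.6 eV.
ΔE = 217.6 × (1/3² − 1/4²) = 217.6 × 0.04861 = 10.58 eV.
λ = hc/ΔE = 1240 / 10.58 = 117.2 nm.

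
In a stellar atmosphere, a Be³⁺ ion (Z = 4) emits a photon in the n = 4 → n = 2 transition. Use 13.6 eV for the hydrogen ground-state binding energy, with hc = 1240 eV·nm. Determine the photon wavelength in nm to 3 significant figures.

30.4 nm

For Z = 4 the level energies scale as Z², so the effective Rydberg energy is 13.6 × 16 = 217.6 eV.
ΔE = 217.6 × (1/2² − 1/4²) = 217.6 × 0.1875 = 40.80 eV.
λ = hc/ΔE = 1240 / 40.80 = 30.4 nm.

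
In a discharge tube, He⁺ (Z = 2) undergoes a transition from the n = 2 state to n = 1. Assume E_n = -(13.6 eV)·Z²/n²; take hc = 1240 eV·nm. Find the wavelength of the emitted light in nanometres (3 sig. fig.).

30.4 nm

For Z = 2 the level energies scale as Z², so the effective Rydberg energy is 13.6 × 4 = 54.40 eV.
ΔE = 54.40 × (1/1² − 1/2²) = 54.40 × 0.7500 = 40.80 eV.
λ = hc/ΔE = 1240 / 40.80 = 30.4 nm.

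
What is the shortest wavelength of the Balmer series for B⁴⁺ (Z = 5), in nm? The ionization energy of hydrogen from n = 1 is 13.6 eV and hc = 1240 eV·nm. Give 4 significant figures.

The Balmer series has lower level n_f = 2; the series limit corresponds to n_i → ∞.
ΔE_max = 13.6 × 25 / 2² = 85.00 eV.
λ_min = 1240 / 85.00 = 14.59 nm.

14.59 nm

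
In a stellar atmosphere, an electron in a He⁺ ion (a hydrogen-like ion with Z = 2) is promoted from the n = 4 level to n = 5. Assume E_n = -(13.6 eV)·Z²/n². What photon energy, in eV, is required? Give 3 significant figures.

The Bohr energies scale as Z², so for Z = 2: E_n = −54.40/n² eV.
E_5 = −54.40/25 = −2.176 eV and E_4 = −54.40/16 = −3.400 eV.
The photon energy is |E_5 − E_4| = 1.22 eV.

1.22 eV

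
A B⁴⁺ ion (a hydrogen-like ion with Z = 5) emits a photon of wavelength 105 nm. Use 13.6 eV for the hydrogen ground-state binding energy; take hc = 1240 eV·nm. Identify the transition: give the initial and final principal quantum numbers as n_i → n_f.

The photon energy is ΔE = hc/λ = 1240 / 105 = 11.81 eV.
With Z = 5, ΔE = 340.0 × (1/n_f² − 1/n_i²), so 1/n_f² − 1/n_i² = 0.03473.
Trying n_f = 4 gives 1/n_i² = 0.02777, i.e. n_i ≈ 6; this pair matches.

n_i = 6, n_f = 4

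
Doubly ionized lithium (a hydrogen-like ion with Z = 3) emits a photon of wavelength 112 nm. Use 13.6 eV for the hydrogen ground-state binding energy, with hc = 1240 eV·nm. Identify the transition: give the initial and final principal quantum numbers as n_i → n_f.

n_i = 7, n_f = 3

The photon energy is ΔE = hc/λ = 1240 / 112 = 11.07 eV.
With Z = 3, ΔE = 122.4 × (1/n_f² − 1/n_i²), so 1/n_f² − 1/n_i² = 0.09045.
Trying n_f = 3 gives 1/n_i² = 0.02066, i.e. n_i ≈ 7; this pair matches.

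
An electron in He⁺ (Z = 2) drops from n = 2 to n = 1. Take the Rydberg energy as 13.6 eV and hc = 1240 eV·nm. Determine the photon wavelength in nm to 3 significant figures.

30.4 nm

For Z = 2 the level energies scale as Z², so the effective Rydberg energy is 13.6 × 4 = 54.40 eV.
ΔE = 54.40 × (1/1² − 1/2²) = 54.40 × 0.7500 = 40.80 eV.
λ = hc/ΔE = 1240 / 40.80 = 30.4 nm.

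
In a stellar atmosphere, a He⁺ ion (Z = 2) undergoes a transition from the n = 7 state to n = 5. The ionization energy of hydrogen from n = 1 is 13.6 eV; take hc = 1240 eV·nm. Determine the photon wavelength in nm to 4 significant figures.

1163 nm

For Z = 2 the level energies scale as Z², so the effective Rydberg energy is 13.6 × 4 = 54.40 eV.
ΔE = 54.40 × (1/5² − 1/7²) = 54.40 × 0.01959 = 1.066 eV.
λ = hc/ΔE = 1240 / 1.066 = 1163 nm.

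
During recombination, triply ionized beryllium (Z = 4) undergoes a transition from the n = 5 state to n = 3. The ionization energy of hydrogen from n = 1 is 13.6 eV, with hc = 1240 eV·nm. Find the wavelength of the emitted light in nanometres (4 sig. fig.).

For Z = 4 the level energies scale as Z², so the effective Rydberg energy is 13.6 × 16 = 217.6 eV.
ΔE = 217.6 × (1/3² − 1/5²) = 217.6 × 0.07111 = 15.47 eV.
λ = hc/ΔE = 1240 / 15.47 = 80.14 nm.

80.14 nm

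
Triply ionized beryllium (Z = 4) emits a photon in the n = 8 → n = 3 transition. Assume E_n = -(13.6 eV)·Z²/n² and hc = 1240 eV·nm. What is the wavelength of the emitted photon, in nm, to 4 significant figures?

For Z = 4 the level energies scale as Z², so the effective Rydberg energy is 13.6 × 16 = 217.6 eV.
ΔE = 217.6 × (1/3² − 1/8²) = 217.6 × 0.09549 = 20.78 eV.
λ = hc/ΔE = 1240 / 20.78 = 59.68 nm.

59.68 nm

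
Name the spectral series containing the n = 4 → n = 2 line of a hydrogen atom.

The series is set by the lower level: n_f = 2 is the Balmer series.

Balmer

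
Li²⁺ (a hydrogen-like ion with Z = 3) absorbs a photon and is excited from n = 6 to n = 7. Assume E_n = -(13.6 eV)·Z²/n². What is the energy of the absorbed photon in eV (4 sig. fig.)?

The Bohr energies scale as Z², so for Z = 3: E_n = −122.4/n² eV.
E_7 = −122.4/49 = −2.498 eV and E_6 = −122.4/36 = −3.400 eV.
The photon energy is |E_7 − E_6| = 0.9020 eV.

0.9020 eV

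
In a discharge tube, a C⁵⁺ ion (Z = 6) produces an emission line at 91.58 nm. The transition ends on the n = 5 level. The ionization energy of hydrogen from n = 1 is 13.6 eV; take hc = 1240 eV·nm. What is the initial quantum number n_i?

The photon energy is ΔE = hc/λ = 1240 / 91.58 = 13.54 eV.
With Z = 6, ΔE = 489.6 × (1/n_f² − 1/n_i²), so 1/n_f² − 1/n_i² = 0.02766.
With n_f = 5: 1/n_i² = 1/25 − 0.02766 = 0.01234, so n_i ≈ 9.00.

n_i = 9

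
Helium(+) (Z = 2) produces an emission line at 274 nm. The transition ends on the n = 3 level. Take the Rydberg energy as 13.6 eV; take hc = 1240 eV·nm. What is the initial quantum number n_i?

n_i = 6

The photon energy is ΔE = hc/λ = 1240 / 274 = 4.526 eV.
With Z = 2, ΔE = 54.40 × (1/n_f² − 1/n_i²), so 1/n_f² − 1/n_i² = 0.08319.
With n_f = 3: 1/n_i² = 1/9 − 0.08319 = 0.02792, so n_i ≈ 5.98.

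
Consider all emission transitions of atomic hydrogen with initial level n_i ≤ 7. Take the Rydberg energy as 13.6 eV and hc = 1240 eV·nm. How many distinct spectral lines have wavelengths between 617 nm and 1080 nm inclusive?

2

Enumerate all n_i → n_f pairs with 1 ≤ n_f < n_i ≤ 7 and compute λ = 1240 / [13.6·1·(1/n_f² − 1/n_i²)].
Lines falling in [617, 1080] nm: 3→2 (656.5 nm), 7→3 (1005 nm).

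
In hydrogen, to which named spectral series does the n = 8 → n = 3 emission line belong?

Paschen

The series is set by the lower level: n_f = 3 is the Paschen series.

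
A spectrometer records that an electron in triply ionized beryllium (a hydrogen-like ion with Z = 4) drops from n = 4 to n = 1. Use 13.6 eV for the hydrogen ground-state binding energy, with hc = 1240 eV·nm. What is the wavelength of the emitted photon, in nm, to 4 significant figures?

For Z = 4 the level energies scale as Z², so the effective Rydberg energy is 13.6 × 16 = 217.6 eV.
ΔE = 217.6 × (1/1² − 1/4²) = 217.6 × 0.9375 = 204.0 eV.
λ = hc/ΔE = 1240 / 204.0 = 6.078 nm.

6.078 nm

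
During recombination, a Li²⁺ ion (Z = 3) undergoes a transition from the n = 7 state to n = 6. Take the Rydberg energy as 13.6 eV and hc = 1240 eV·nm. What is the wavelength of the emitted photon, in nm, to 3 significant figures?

For Z = 3 the level energies scale as Z², so the effective Rydberg energy is 13.6 × 9 = 122.4 eV.
ΔE = 122.4 × (1/6² − 1/7²) = 122.4 × 0.007370 = 0.9020 eV.
λ = hc/ΔE = 1240 / 0.9020 = 1370 nm.

1370 nm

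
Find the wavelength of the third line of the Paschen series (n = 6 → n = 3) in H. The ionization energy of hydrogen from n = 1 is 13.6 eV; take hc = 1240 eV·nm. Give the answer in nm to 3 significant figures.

1090 nm

The Paschen series terminates on n_f = 3; the third line has n_i = 3+3 = 6.
ΔE = 13.60 × (1/3² − 1/6²) = 1.133 eV.
λ = 1240 / 1.133 = 1090 nm.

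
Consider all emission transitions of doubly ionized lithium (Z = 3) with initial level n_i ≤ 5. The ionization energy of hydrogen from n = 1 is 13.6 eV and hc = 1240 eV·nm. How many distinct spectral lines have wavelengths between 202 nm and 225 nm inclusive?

1

Enumerate all n_i → n_f pairs with 1 ≤ n_f < n_i ≤ 5 and compute λ = 1240 / [13.6·9·(1/n_f² − 1/n_i²)].
Lines falling in [202, 225] nm: 4→3 (208.4 nm).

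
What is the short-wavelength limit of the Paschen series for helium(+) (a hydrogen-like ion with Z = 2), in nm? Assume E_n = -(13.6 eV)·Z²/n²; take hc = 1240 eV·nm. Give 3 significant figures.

The Paschen series has lower level n_f = 3; the series limit corresponds to n_i → ∞.
ΔE_max = 13.6 × 4 / 3² = 6.044 eV.
λ_min = 1240 / 6.044 = 205 nm.

205 nm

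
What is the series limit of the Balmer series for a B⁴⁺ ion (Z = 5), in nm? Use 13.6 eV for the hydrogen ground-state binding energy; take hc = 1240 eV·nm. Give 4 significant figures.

14.59 nm

The Balmer series has lower level n_f = 2; the series limit corresponds to n_i → ∞.
ΔE_max = 13.6 × 25 / 2² = 85.00 eV.
λ_min = 1240 / 85.00 = 14.59 nm.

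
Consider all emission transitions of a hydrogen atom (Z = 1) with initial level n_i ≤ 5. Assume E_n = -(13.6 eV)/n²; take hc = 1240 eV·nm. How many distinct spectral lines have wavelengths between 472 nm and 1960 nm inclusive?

4

Enumerate all n_i → n_f pairs with 1 ≤ n_f < n_i ≤ 5 and compute λ = 1240 / [13.6·1·(1/n_f² − 1/n_i²)].
Lines falling in [472, 1960] nm: 4→2 (486.3 nm), 3→2 (656.5 nm), 5→3 (1282 nm), 4→3 (1876 nm).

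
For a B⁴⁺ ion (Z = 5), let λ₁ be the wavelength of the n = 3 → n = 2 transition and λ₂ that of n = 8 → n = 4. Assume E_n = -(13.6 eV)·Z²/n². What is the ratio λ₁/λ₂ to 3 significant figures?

0.338

λ ∝ 1/ΔE ∝ 1/(1/n_f² − 1/n_i²), and the Z² and hc factors cancel in the ratio.
λ₁/λ₂ = (1/4² − 1/8²)/(1/2² − 1/3²) = 0.04688/0.1389 = 0.338.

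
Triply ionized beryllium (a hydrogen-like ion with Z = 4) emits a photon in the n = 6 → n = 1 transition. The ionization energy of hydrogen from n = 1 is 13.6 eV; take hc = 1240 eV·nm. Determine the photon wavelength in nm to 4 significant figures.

5.861 nm

For Z = 4 the level energies scale as Z², so the effective Rydberg energy is 13.6 × 16 = 217.6 eV.
ΔE = 217.6 × (1/1² − 1/6²) = 217.6 × 0.9722 = 211.6 eV.
λ = hc/ΔE = 1240 / 211.6 = 5.861 nm.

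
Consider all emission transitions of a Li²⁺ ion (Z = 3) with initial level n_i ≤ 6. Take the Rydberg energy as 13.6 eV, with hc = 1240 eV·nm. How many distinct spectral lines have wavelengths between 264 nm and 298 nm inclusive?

1

Enumerate all n_i → n_f pairs with 1 ≤ n_f < n_i ≤ 6 and compute λ = 1240 / [13.6·9·(1/n_f² − 1/n_i²)].
Lines falling in [264, 298] nm: 6→4 (291.8 nm).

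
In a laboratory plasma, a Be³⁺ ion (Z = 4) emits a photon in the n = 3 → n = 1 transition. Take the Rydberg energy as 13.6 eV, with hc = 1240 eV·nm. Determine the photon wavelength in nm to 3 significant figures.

6.41 nm

For Z = 4 the level energies scale as Z², so the effective Rydberg energy is 13.6 × 16 = 217.6 eV.
ΔE = 217.6 × (1/1² − 1/3²) = 217.6 × 0.8889 = 193.4 eV.
λ = hc/ΔE = 1240 / 193.4 = 6.41 nm.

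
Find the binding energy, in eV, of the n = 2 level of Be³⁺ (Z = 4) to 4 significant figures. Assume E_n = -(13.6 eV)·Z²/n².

E_n = −13.6 Z²/n² = −217.6/n² eV for Z = 4.
E_2 = −217.6/4 = −54.40 eV, so ionization (to E = 0) requires 54.40 eV.

54.40 eV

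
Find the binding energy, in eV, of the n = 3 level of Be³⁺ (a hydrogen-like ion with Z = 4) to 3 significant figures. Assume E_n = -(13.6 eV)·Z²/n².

E_n = −13.6 Z²/n² = −217.6/n² eV for Z = 4.
E_3 = −217.6/9 = −24.2 eV, so ionization (to E = 0) requires 24.2 eV.

24.2 eV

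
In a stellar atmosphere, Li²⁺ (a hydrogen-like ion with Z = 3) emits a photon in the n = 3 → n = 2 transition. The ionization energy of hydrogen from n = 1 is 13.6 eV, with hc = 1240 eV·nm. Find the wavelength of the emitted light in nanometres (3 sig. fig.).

72.9 nm

For Z = 3 the level energies scale as Z², so the effective Rydberg energy is 13.6 × 9 = 122.4 eV.
ΔE = 122.4 × (1/2² − 1/3²) = 122.4 × 0.1389 = 17.00 eV.
λ = hc/ΔE = 1240 / 17.00 = 72.9 nm.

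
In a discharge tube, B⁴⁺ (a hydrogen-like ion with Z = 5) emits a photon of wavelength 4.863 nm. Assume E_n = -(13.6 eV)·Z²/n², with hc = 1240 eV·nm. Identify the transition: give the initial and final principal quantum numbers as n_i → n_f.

The photon energy is ΔE = hc/λ = 1240 / 4.863 = 255.0 eV.
With Z = 5, ΔE = 340.0 × (1/n_f² − 1/n_i²), so 1/n_f² − 1/n_i² = 0.7500.
Trying n_f = 1 gives 1/n_i² = 0.2500, i.e. n_i ≈ 2; this pair matches.

n_i = 2, n_f = 1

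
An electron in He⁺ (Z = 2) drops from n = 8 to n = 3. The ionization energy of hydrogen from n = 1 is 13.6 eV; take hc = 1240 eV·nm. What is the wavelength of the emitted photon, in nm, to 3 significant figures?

239 nm

For Z = 2 the level energies scale as Z², so the effective Rydberg energy is 13.6 × 4 = 54.40 eV.
ΔE = 54.40 × (1/3² − 1/8²) = 54.40 × 0.09549 = 5.194 eV.
λ = hc/ΔE = 1240 / 5.194 = 239 nm.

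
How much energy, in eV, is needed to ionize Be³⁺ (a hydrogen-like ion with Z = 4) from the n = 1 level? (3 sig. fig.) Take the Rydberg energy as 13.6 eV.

218 eV

E_n = −13.6 Z²/n² = −217.6/n² eV for Z = 4.
E_1 = −217.6/1 = −218 eV, so ionization (to E = 0) requires 218 eV.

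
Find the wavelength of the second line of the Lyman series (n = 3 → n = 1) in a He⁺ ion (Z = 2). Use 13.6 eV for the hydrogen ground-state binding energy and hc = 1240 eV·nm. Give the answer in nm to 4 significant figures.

25.64 nm

The Lyman series terminates on n_f = 1; the second line has n_i = 1+2 = 3.
ΔE = 54.40 × (1/1² − 1/3²) = 48.36 eV.
λ = 1240 / 48.36 = 25.64 nm.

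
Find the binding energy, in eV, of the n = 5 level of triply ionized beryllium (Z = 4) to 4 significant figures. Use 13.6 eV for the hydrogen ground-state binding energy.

8.704 eV

E_n = −13.6 Z²/n² = −217.6/n² eV for Z = 4.
E_5 = −217.6/25 = −8.704 eV, so ionization (to E = 0) requires 8.704 eV.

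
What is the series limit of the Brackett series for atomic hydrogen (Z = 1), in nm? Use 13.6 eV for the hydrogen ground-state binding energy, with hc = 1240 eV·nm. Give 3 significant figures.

1460 nm

The Brackett series has lower level n_f = 4; the series limit corresponds to n_i → ∞.
ΔE_max = 13.6 × 1 / 4² = 0.8500 eV.
λ_min = 1240 / 0.8500 = 1460 nm.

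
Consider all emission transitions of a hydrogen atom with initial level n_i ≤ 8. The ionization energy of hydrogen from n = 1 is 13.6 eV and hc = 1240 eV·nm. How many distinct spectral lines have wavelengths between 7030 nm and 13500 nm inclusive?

3

Enumerate all n_i → n_f pairs with 1 ≤ n_f < n_i ≤ 8 and compute λ = 1240 / [13.6·1·(1/n_f² − 1/n_i²)].
Lines falling in [7030, 13500] nm: 6→5 (7460 nm), 8→6 (7503 nm), 7→6 (12370 nm).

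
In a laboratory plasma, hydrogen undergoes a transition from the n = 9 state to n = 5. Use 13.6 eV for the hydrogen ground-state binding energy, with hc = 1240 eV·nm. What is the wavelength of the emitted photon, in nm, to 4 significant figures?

3297 nm

ΔE = 13.60 × (1/5² − 1/9²) = 13.60 × 0.02765 = 0.3761 eV.
λ = hc/ΔE = 1240 / 0.3761 = 3297 nm.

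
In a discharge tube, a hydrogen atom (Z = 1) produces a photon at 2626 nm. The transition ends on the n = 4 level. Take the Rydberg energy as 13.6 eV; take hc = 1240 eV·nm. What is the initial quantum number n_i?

The photon energy is ΔE = hc/λ = 1240 / 2626 = 0.4722 eV.
With Z = 1, ΔE = 13.60 × (1/n_f² − 1/n_i²), so 1/n_f² − 1/n_i² = 0.03472.
With n_f = 4: 1/n_i² = 1/16 − 0.03472 = 0.02778, so n_i ≈ 6.00.

n_i = 6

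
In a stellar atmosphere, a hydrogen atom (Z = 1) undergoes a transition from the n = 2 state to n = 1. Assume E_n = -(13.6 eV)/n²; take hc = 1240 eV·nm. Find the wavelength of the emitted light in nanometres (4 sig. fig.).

ΔE = 13.60 × (1/1² − 1/2²) = 13.60 × 0.7500 = 10.20 eV.
λ = hc/ΔE = 1240 / 10.20 = 121.6 nm.

121.6 nm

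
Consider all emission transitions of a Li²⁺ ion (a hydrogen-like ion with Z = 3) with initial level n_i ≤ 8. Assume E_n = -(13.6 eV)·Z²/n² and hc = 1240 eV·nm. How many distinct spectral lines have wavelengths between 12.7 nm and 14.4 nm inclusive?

Enumerate all n_i → n_f pairs with 1 ≤ n_f < n_i ≤ 8 and compute λ = 1240 / [13.6·9·(1/n_f² − 1/n_i²)].
Lines falling in [12.7, 14.4] nm: 2→1 (13.51 nm).

1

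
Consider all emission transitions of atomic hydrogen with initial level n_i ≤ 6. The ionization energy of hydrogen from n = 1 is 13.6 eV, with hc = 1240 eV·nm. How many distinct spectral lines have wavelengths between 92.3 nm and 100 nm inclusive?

3

Enumerate all n_i → n_f pairs with 1 ≤ n_f < n_i ≤ 6 and compute λ = 1240 / [13.6·1·(1/n_f² − 1/n_i²)].
Lines falling in [92.3, 100] nm: 6→1 (93.78 nm), 5→1 (94.98 nm), 4→1 (97.25 nm).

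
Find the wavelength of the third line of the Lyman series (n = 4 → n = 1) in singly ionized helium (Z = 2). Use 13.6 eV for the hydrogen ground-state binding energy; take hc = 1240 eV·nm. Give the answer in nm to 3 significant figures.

The Lyman series terminates on n_f = 1; the third line has n_i = 1+3 = 4.
ΔE = 54.40 × (1/1² − 1/4²) = 51.00 eV.
λ = 1240 / 51.00 = 24.3 nm.

24.3 nm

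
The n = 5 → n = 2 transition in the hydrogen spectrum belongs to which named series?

Balmer

The series is set by the lower level: n_f = 2 is the Balmer series.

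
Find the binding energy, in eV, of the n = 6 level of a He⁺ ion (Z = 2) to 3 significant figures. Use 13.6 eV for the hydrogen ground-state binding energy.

E_n = −13.6 Z²/n² = −54.40/n² eV for Z = 2.
E_6 = −54.40/36 = −1.51 eV, so ionization (to E = 0) requires 1.51 eV.

1.51 eV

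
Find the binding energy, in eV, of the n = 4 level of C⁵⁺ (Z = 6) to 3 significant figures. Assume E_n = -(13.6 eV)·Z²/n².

E_n = −13.6 Z²/n² = −489.6/n² eV for Z = 6.
E_4 = −489.6/16 = −30.6 eV, so ionization (to E = 0) requires 30.6 eV.

30.6 eV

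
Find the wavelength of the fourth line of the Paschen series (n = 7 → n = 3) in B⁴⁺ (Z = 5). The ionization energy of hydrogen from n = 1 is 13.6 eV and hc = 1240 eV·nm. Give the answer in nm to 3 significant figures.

40.2 nm

The Paschen series terminates on n_f = 3; the fourth line has n_i = 3+4 = 7.
ΔE = 340.0 × (1/3² − 1/7²) = 30.84 eV.
λ = 1240 / 30.84 = 40.2 nm.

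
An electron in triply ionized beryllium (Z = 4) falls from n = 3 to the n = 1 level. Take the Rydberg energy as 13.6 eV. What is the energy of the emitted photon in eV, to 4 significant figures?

The Bohr energies scale as Z², so for Z = 4: E_n = −217.6/n² eV.
E_3 = −217.6/9 = −24.18 eV and E_1 = −217.6/1 = −217.6 eV.
The photon energy is |E_3 − E_1| = 193.4 eV.

193.4 eV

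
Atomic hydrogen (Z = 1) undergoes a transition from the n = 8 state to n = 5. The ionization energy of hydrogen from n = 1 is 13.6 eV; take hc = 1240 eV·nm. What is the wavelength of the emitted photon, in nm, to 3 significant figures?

3740 nm

ΔE = 13.60 × (1/5² − 1/8²) = 13.60 × 0.02438 = 0.3315 eV.
λ = hc/ΔE = 1240 / 0.3315 = 3740 nm.
This line belongs to the Pfund series.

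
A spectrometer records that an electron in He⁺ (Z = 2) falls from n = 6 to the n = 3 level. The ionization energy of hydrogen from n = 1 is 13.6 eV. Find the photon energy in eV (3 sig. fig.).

4.53 eV

The Bohr energies scale as Z², so for Z = 2: E_n = −54.40/n² eV.
E_6 = −54.40/36 = −1.511 eV and E_3 = −54.40/9 = −6.044 eV.
The photon energy is |E_6 − E_3| = 4.53 eV.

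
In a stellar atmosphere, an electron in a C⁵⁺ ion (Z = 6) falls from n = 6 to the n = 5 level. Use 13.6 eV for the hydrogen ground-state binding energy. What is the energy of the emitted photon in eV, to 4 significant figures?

5.984 eV

The Bohr energies scale as Z², so for Z = 6: E_n = −489.6/n² eV.
E_6 = −489.6/36 = −13.60 eV and E_5 = −489.6/25 = −19.58 eV.
The photon energy is |E_6 − E_5| = 5.984 eV.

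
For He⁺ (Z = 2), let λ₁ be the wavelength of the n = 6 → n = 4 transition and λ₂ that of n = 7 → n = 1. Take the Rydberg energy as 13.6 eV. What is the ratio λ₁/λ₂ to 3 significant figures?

28.2

λ ∝ 1/ΔE ∝ 1/(1/n_f² − 1/n_i²), and the Z² and hc factors cancel in the ratio.
λ₁/λ₂ = (1/1² − 1/7²)/(1/4² − 1/6²) = 0.9796/0.03472 = 28.2.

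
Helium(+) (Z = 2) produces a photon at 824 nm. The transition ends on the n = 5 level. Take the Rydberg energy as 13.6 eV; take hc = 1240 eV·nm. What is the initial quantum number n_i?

The photon energy is ΔE = hc/λ = 1240 / 824 = 1.505 eV.
With Z = 2, ΔE = 54.40 × (1/n_f² − 1/n_i²), so 1/n_f² − 1/n_i² = 0.02766.
With n_f = 5: 1/n_i² = 1/25 − 0.02766 = 0.01234, so n_i ≈ 9.00.

n_i = 9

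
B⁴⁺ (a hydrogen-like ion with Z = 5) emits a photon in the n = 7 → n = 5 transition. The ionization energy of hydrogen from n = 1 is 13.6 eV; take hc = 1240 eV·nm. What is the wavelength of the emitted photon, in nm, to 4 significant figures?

186.2 nm

For Z = 5 the level energies scale as Z², so the effective Rydberg energy is 13.6 × 25 = 340.0 eV.
ΔE = 340.0 × (1/5² − 1/7²) = 340.0 × 0.01959 = 6.661 eV.
λ = hc/ΔE = 1240 / 6.661 = 186.2 nm.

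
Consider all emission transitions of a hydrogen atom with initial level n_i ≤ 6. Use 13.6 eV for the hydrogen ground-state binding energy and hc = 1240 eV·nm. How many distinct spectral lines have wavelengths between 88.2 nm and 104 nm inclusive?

4

Enumerate all n_i → n_f pairs with 1 ≤ n_f < n_i ≤ 6 and compute λ = 1240 / [13.6·1·(1/n_f² − 1/n_i²)].
Lines falling in [88.2, 104] nm: 6→1 (93.78 nm), 5→1 (94.98 nm), 4→1 (97.25 nm), 3→1 (102.6 nm).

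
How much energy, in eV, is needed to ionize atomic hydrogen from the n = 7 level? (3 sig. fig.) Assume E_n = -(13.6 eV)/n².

E_7 = −13.60/49 = −0.278 eV, so ionization (to E = 0) requires 0.278 eV.

0.278 eV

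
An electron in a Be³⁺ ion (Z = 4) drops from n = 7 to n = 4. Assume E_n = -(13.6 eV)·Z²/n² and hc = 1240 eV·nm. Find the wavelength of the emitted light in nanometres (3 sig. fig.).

135 nm

For Z = 4 the level energies scale as Z², so the effective Rydberg energy is 13.6 × 16 = 217.6 eV.
ΔE = 217.6 × (1/4² − 1/7²) = 217.6 × 0.04209 = 9.159 eV.
λ = hc/ΔE = 1240 / 9.159 = 135 nm.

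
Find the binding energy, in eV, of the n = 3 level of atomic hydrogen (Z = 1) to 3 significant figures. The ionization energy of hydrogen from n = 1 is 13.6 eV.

1.51 eV

E_3 = −13.60/9 = −1.51 eV, so ionization (to E = 0) requires 1.51 eV.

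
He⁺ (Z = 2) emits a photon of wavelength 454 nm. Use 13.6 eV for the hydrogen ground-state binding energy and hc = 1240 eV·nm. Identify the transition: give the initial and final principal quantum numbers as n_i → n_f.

n_i = 9, n_f = 4

The photon energy is ΔE = hc/λ = 1240 / 454 = 2.731 eV.
With Z = 2, ΔE = 54.40 × (1/n_f² − 1/n_i²), so 1/n_f² − 1/n_i² = 0.05021.
Trying n_f = 4 gives 1/n_i² = 0.01229, i.e. n_i ≈ 9; this pair matches.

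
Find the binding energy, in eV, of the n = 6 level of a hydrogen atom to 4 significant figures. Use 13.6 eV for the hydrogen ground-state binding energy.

0.3778 eV

E_6 = −13.60/36 = −0.3778 eV, so ionization (to E = 0) requires 0.3778 eV.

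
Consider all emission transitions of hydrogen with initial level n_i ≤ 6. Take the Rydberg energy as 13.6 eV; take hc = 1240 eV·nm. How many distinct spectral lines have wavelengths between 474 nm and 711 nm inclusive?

2

Enumerate all n_i → n_f pairs with 1 ≤ n_f < n_i ≤ 6 and compute λ = 1240 / [13.6·1·(1/n_f² − 1/n_i²)].
Lines falling in [474, 711] nm: 4→2 (486.3 nm), 3→2 (656.5 nm).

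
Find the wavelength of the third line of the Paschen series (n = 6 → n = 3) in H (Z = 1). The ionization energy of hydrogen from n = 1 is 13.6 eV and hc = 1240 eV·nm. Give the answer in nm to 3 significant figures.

The Paschen series terminates on n_f = 3; the third line has n_i = 3+3 = 6.
ΔE = 13.60 × (1/3² − 1/6²) = 1.133 eV.
λ = 1240 / 1.133 = 1090 nm.

1090 nm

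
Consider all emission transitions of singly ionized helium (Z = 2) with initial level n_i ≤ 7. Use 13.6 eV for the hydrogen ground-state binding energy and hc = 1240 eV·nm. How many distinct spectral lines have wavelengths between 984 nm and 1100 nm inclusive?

Enumerate all n_i → n_f pairs with 1 ≤ n_f < n_i ≤ 7 and compute λ = 1240 / [13.6·4·(1/n_f² − 1/n_i²)].
Lines falling in [984, 1100] nm: 5→4 (1013 nm).

1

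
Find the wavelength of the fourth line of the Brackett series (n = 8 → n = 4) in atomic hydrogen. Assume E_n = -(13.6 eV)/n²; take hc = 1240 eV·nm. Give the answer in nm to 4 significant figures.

The Brackett series terminates on n_f = 4; the fourth line has n_i = 4+4 = 8.
ΔE = 13.60 × (1/4² − 1/8²) = 0.6375 eV.
λ = 1240 / 0.6375 = 1945 nm.

1945 nm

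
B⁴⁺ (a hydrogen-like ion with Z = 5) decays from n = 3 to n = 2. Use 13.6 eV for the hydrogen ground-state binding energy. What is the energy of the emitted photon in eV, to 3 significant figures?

47.2 eV

The Bohr energies scale as Z², so for Z = 5: E_n = −340.0/n² eV.
E_3 = −340.0/9 = −37.78 eV and E_2 = −340.0/4 = −85.00 eV.
The photon energy is |E_3 − E_2| = 47.2 eV.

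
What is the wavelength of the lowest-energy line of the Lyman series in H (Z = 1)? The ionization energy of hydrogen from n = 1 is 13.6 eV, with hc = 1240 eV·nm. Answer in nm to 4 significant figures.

The Lyman series terminates on n_f = 1; the first line has n_i = 1+1 = 2.
ΔE = 13.60 × (1/1² − 1/2²) = 10.20 eV.
λ = 1240 / 10.20 = 121.6 nm.

121.6 nm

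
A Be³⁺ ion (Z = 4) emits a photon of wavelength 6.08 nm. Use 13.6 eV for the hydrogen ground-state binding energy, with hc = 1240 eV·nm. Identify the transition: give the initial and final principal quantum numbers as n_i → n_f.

n_i = 4, n_f = 1

The photon energy is ΔE = hc/λ = 1240 / 6.08 = 203.9 eV.
With Z = 4, ΔE = 217.6 × (1/n_f² − 1/n_i²), so 1/n_f² − 1/n_i² = 0.9373.
Trying n_f = 1 gives 1/n_i² = 0.06274, i.e. n_i ≈ 4; this pair matches.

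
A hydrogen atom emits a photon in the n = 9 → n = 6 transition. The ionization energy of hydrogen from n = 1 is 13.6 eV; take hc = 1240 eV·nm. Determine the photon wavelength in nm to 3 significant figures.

ΔE = 13.60 × (1/6² − 1/9²) = 13.60 × 0.01543 = 0.2099 eV.
λ = hc/ΔE = 1240 / 0.2099 = 5910 nm.

5910 nm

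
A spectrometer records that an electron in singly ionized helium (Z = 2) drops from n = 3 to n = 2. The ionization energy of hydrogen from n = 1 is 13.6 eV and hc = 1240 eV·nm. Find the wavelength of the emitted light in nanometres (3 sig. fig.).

164 nm

For Z = 2 the level energies scale as Z², so the effective Rydberg energy is 13.6 × 4 = 54.40 eV.
ΔE = 54.40 × (1/2² − 1/3²) = 54.40 × 0.1389 = 7.556 eV.
λ = hc/ΔE = 1240 / 7.556 = 164 nm.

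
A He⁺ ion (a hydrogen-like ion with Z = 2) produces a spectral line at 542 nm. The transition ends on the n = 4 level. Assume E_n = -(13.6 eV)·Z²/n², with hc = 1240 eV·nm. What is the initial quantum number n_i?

The photon energy is ΔE = hc/λ = 1240 / 542 = 2.288 eV.
With Z = 2, ΔE = 54.40 × (1/n_f² − 1/n_i²), so 1/n_f² − 1/n_i² = 0.04206.
With n_f = 4: 1/n_i² = 1/16 − 0.04206 = 0.02044, so n_i ≈ 6.99.

n_i = 7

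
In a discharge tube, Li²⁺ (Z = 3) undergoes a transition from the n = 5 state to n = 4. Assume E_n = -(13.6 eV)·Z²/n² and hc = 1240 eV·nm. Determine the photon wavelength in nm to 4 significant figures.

For Z = 3 the level energies scale as Z², so the effective Rydberg energy is 13.6 × 9 = 122.4 eV.
ΔE = 122.4 × (1/4² − 1/5²) = 122.4 × 0.02250 = 2.754 eV.
λ = hc/ΔE = 1240 / 2.754 = 450.3 nm.

450.3 nm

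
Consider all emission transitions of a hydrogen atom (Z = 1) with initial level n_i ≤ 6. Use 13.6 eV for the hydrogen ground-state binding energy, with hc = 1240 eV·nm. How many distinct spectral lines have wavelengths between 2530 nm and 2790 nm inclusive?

Enumerate all n_i → n_f pairs with 1 ≤ n_f < n_i ≤ 6 and compute λ = 1240 / [13.6·1·(1/n_f² − 1/n_i²)].
Lines falling in [2530, 2790] nm: 6→4 (2626 nm).

1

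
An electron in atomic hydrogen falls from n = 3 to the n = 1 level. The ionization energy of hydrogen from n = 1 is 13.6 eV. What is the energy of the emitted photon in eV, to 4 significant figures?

E_3 = −13.60/9 = −1.511 eV and E_1 = −13.60/1 = −13.60 eV.
The photon energy is |E_3 − E_1| = 12.09 eV.

12.09 eV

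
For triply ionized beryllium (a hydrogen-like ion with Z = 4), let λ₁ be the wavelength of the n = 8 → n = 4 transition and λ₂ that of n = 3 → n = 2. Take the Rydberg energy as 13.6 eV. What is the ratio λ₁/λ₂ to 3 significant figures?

λ ∝ 1/ΔE ∝ 1/(1/n_f² − 1/n_i²), and the Z² and hc factors cancel in the ratio.
λ₁/λ₂ = (1/2² − 1/3²)/(1/4² − 1/8²) = 0.1389/0.04688 = 2.96.

2.96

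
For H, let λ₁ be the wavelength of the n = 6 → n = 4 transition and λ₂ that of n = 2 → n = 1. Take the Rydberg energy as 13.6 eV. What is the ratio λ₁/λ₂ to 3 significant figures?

λ ∝ 1/ΔE ∝ 1/(1/n_f² − 1/n_i²), and the Z² and hc factors cancel in the ratio.
λ₁/λ₂ = (1/1² − 1/2²)/(1/4² − 1/6²) = 0.7500/0.03472 = 21.6.

21.6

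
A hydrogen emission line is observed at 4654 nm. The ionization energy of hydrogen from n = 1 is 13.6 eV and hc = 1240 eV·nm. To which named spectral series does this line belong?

Pfund

ΔE = 1240/4654 = 0.2664 eV.
This matches 13.6 × (1/5² − 1/7²), so n_f = 5: the Pfund series.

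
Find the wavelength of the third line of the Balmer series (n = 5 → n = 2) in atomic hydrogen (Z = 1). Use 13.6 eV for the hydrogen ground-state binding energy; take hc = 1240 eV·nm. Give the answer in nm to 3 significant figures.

434 nm

The Balmer series terminates on n_f = 2; the third line has n_i = 2+3 = 5.
ΔE = 13.60 × (1/2² − 1/5²) = 2.856 eV.
λ = 1240 / 2.856 = 434 nm.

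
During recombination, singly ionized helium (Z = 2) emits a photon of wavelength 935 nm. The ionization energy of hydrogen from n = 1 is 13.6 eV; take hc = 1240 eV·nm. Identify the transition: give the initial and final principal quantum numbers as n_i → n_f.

The photon energy is ΔE = hc/λ = 1240 / 935 = 1.326 eV.
With Z = 2, ΔE = 54.40 × (1/n_f² − 1/n_i²), so 1/n_f² − 1/n_i² = 0.02438.
Trying n_f = 5 gives 1/n_i² = 0.01562, i.e. n_i ≈ 8; this pair matches.

n_i = 8, n_f = 5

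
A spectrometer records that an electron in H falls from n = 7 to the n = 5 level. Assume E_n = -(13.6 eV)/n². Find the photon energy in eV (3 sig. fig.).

E_7 = −13.60/49 = −0.2776 eV and E_5 = −13.60/25 = −0.5440 eV.
The photon energy is |E_7 − E_5| = 0.266 eV.

0.266 eV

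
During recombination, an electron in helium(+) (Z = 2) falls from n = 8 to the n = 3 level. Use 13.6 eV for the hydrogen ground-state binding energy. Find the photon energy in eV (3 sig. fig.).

The Bohr energies scale as Z², so for Z = 2: E_n = −54.40/n² eV.
E_8 = −54.40/64 = −0.8500 eV and E_3 = −54.40/9 = −6.044 eV.
The photon energy is |E_8 − E_3| = 5.19 eV.

5.19 eV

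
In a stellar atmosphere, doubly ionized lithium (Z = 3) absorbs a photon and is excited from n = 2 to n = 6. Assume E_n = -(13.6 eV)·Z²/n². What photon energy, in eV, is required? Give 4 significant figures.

27.20 eV

The Bohr energies scale as Z², so for Z = 3: E_n = −122.4/n² eV.
E_6 = −122.4/36 = −3.400 eV and E_2 = −122.4/4 = −30.60 eV.
The photon energy is |E_6 − E_2| = 27.20 eV.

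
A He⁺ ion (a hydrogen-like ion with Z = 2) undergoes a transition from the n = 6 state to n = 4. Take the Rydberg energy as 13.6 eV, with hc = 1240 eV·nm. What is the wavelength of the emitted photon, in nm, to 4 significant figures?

656.5 nm

For Z = 2 the level energies scale as Z², so the effective Rydberg energy is 13.6 × 4 = 54.40 eV.
ΔE = 54.40 × (1/4² − 1/6²) = 54.40 × 0.03472 = 1.889 eV.
λ = hc/ΔE = 1240 / 1.889 = 656.5 nm.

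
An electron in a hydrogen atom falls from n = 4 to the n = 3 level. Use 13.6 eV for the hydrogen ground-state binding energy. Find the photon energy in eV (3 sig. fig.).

E_4 = −13.60/16 = −0.8500 eV and E_3 = −13.60/9 = −1.511 eV.
The photon energy is |E_4 − E_3| = 0.661 eV.

0.661 eV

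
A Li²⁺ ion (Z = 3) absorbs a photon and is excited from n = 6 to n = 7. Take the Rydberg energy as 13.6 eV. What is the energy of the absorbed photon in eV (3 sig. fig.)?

The Bohr energies scale as Z², so for Z = 3: E_n = −122.4/n² eV.
E_7 = −122.4/49 = −2.498 eV and E_6 = −122.4/36 = −3.400 eV.
The photon energy is |E_7 − E_6| = 0.902 eV.

0.902 eV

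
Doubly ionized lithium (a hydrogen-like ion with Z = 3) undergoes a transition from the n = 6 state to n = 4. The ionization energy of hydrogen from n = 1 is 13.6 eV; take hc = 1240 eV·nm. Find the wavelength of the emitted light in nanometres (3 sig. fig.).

292 nm

For Z = 3 the level energies scale as Z², so the effective Rydberg energy is 13.6 × 9 = 122.4 eV.
ΔE = 122.4 × (1/4² − 1/6²) = 122.4 × 0.03472 = 4.250 eV.
λ = hc/ΔE = 1240 / 4.250 = 292 nm.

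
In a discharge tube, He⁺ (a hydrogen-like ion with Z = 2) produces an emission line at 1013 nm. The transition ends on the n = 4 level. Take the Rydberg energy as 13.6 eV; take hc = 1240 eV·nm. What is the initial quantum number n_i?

The photon energy is ΔE = hc/λ = 1240 / 1013 = 1.224 eV.
With Z = 2, ΔE = 54.40 × (1/n_f² − 1/n_i²), so 1/n_f² − 1/n_i² = 0.02250.
With n_f = 4: 1/n_i² = 1/16 − 0.02250 = 0.04000, so n_i ≈ 5.00.

n_i = 5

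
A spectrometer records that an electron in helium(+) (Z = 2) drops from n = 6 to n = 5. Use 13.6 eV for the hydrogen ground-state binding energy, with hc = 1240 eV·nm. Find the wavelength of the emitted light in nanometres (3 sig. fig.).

1860 nm

For Z = 2 the level energies scale as Z², so the effective Rydberg energy is 13.6 × 4 = 54.40 eV.
ΔE = 54.40 × (1/5² − 1/6²) = 54.40 × 0.01222 = 0.6649 eV.
λ = hc/ΔE = 1240 / 0.6649 = 1860 nm.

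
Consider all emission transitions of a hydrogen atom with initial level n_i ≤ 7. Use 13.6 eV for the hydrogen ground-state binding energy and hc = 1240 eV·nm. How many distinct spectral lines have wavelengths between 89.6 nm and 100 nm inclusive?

4

Enumerate all n_i → n_f pairs with 1 ≤ n_f < n_i ≤ 7 and compute λ = 1240 / [13.6·1·(1/n_f² − 1/n_i²)].
Lines falling in [89.6, 100] nm: 7→1 (93.08 nm), 6→1 (93.78 nm), 5→1 (94.98 nm), 4→1 (97.25 nm).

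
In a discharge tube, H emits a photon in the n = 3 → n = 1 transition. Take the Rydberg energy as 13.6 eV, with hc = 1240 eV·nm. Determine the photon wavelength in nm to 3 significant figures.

ΔE = 13.60 × (1/1² − 1/3²) = 13.60 × 0.8889 = 12.09 eV.
λ = hc/ΔE = 1240 / 12.09 = 103 nm.
This line belongs to the Lyman series.

103 nm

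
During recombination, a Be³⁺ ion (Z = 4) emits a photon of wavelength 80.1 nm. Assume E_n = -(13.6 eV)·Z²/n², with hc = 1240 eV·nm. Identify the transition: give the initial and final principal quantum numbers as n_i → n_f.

The photon energy is ΔE = hc/λ = 1240 / 80.1 = 15.48 eV.
With Z = 4, ΔE = 217.6 × (1/n_f² − 1/n_i²), so 1/n_f² − 1/n_i² = 0.07114.
Trying n_f = 3 gives 1/n_i² = 0.03997, i.e. n_i ≈ 5; this pair matches.

n_i = 5, n_f = 3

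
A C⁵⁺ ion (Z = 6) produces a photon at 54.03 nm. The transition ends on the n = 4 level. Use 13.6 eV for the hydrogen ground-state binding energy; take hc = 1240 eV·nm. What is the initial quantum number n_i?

The photon energy is ΔE = hc/λ = 1240 / 54.03 = 22.95 eV.
With Z = 6, ΔE = 489.6 × (1/n_f² − 1/n_i²), so 1/n_f² − 1/n_i² = 0.04688.
With n_f = 4: 1/n_i² = 1/16 − 0.04688 = 0.01562, so n_i ≈ 8.00.

n_i = 8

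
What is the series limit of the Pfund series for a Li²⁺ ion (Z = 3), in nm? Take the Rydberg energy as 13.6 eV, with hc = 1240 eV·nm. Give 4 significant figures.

The Pfund series has lower level n_f = 5; the series limit corresponds to n_i → ∞.
ΔE_max = 13.6 × 9 / 5² = 4.896 eV.
λ_min = 1240 / 4.896 = 253.3 nm.

253.3 nm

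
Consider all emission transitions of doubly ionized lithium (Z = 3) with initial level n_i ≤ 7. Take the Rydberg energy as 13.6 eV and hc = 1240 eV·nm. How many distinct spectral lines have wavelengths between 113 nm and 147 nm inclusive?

Enumerate all n_i → n_f pairs with 1 ≤ n_f < n_i ≤ 7 and compute λ = 1240 / [13.6·9·(1/n_f² − 1/n_i²)].
Lines falling in [113, 147] nm: 6→3 (121.6 nm), 5→3 (142.5 nm).

2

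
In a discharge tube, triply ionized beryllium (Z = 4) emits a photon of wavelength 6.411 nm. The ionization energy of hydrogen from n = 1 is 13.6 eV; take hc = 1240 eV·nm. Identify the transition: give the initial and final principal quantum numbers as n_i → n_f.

n_i = 3, n_f = 1

The photon energy is ΔE = hc/λ = 1240 / 6.411 = 193.4 eV.
With Z = 4, ΔE = 217.6 × (1/n_f² − 1/n_i²), so 1/n_f² − 1/n_i² = 0.8889.
Trying n_f = 1 gives 1/n_i² = 0.1111, i.e. n_i ≈ 3; this pair matches.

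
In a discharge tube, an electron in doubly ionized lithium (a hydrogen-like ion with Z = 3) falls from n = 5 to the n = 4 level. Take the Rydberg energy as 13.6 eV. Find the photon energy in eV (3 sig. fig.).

2.75 eV

The Bohr energies scale as Z², so for Z = 3: E_n = −122.4/n² eV.
E_5 = −122.4/25 = −4.896 eV and E_4 = −122.4/16 = −7.650 eV.
The photon energy is |E_5 − E_4| = 2.75 eV.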